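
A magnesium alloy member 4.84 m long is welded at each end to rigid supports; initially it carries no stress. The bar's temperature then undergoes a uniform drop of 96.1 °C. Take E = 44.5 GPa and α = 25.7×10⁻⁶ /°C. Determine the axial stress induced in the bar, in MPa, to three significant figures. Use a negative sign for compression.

Free thermal expansion αLΔT = 25.7e-6 · 4840 · -96.1 = -11.95 mm.
The walls impose strain ε = −(-11.95)/4840 = 2.4698e-03; σ = Eε = 44500 · 2.4698e-03 = 109.9 MPa.

110 MPa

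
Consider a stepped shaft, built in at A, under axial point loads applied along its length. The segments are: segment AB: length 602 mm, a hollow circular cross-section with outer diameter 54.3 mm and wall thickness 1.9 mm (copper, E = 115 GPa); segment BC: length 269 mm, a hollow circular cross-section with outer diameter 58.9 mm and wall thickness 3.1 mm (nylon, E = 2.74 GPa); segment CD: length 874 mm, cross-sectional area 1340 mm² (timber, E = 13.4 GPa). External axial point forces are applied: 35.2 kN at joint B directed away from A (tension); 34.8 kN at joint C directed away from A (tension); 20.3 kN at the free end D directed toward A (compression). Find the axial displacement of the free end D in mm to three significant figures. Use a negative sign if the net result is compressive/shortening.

2.46 mm

Internal axial forces (sectioning from the free end, tension +): N_CD = -20.3 kN, N_BC = 14.5 kN, N_AB = 49.7 kN.
A_AB = 312.8 mm².
A_BC = 543.4 mm².
δ_AB = 49700·602/(312.8·115000) = 0.8318 mm
δ_BC = 14500·269/(543.4·2740) = 2.62 mm
δ_CD = -20300·874/(1340·13400) = -0.9881 mm
δ = Σδ_i = 2.463 mm.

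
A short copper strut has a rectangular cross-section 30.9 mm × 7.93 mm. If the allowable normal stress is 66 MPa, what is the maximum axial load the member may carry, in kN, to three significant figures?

A = 245 mm².
P_max = σ_allow · A = 66 · 245 = 16170 N = 16.17 kN.

16.2 kN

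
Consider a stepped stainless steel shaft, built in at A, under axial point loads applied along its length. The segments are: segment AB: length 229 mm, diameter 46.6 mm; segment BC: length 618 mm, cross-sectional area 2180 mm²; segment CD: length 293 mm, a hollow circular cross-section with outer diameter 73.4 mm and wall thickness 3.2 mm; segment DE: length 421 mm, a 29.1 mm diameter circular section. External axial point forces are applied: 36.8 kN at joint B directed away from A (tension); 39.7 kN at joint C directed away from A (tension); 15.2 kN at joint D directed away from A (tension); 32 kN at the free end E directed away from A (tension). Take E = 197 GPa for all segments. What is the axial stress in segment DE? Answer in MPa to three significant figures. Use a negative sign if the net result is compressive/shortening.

Internal axial forces (sectioning from the free end, tension +): N_DE = 32 kN, N_CD = 47.2 kN, N_BC = 86.9 kN, N_AB = 123.7 kN.
A_DE = 665.1 mm².
σ_DE = N_DE/A_DE = 32000/665.1 = 48.11 MPa.

48.1 MPa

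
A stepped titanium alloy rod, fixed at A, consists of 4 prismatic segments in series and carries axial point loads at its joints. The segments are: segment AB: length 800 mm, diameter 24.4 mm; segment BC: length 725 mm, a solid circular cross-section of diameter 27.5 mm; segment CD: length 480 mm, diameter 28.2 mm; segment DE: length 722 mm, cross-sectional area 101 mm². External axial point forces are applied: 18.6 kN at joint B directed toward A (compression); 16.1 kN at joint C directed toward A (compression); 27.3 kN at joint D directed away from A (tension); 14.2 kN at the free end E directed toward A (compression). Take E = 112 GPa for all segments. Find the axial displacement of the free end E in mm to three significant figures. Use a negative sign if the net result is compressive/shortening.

Internal axial forces (sectioning from the free end, tension +): N_DE = -14.2 kN, N_CD = 13.1 kN, N_BC = -3 kN, N_AB = -21.6 kN.
A_AB = 467.6 mm².
A_BC = 594 mm².
A_CD = 624.6 mm².
δ_AB = -21600·800/(467.6·112000) = -0.33 mm
δ_BC = -3000·725/(594·112000) = -0.0327 mm
δ_CD = 13100·480/(624.6·112000) = 0.08989 mm
δ_DE = -14200·722/(101·112000) = -0.9063 mm
δ = Σδ_i = -1.179 mm.

-1.18 mm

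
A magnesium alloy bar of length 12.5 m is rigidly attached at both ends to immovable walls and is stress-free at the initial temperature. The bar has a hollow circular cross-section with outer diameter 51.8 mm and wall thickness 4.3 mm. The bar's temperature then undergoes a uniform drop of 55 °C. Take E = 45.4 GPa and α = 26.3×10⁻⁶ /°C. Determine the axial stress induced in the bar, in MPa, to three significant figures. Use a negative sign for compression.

Free thermal expansion αLΔT = 26.3e-6 · 12500 · -55 = -18.08 mm.
The walls impose strain ε = −(-18.08)/12500 = 1.4465e-03; σ = Eε = 45400 · 1.4465e-03 = 65.67 MPa.

65.7 MPa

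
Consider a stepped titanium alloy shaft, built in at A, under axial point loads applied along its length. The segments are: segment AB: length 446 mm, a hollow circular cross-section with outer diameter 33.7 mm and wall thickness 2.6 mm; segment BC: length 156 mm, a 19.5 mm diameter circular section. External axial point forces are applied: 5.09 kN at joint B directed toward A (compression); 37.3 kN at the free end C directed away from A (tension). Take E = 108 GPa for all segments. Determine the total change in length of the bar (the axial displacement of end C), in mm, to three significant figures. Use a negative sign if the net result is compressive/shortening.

0.704 mm

Internal axial forces (sectioning from the free end, tension +): N_BC = 37.3 kN, N_AB = 32.21 kN.
A_AB = 254 mm².
A_BC = 298.6 mm².
δ_AB = 32210·446/(254·108000) = 0.5236 mm
δ_BC = 37300·156/(298.6·108000) = 0.1804 mm
δ = Σδ_i = 0.704 mm.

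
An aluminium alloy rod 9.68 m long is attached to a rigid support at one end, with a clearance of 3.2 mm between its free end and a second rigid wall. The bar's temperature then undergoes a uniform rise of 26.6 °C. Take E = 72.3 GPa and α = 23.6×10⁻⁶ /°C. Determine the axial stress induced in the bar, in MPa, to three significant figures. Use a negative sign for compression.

-21.5 MPa

Free thermal expansion αLΔT = 23.6e-6 · 9680 · 26.6 = 6.077 mm.
The walls engage after the gap closes; constrained expansion = 6.077 − 3.2 = 2.877 mm.
The walls impose strain ε = −(2.877)/9680 = -2.9718e-04; σ = Eε = 72300 · -2.9718e-04 = -21.49 MPa.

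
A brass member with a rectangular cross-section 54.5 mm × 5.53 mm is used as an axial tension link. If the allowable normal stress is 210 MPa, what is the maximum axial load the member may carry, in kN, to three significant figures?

63.3 kN

A = 301.4 mm².
P_max = σ_allow · A = 210 · 301.4 = 63290 N = 63.29 kN.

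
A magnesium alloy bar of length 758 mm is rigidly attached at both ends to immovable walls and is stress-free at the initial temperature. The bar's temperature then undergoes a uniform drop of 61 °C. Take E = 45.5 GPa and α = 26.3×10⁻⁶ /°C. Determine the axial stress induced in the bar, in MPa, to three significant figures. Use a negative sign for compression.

73.0 MPa

Free thermal expansion αLΔT = 26.3e-6 · 758 · -61 = -1.216 mm.
The walls impose strain ε = −(-1.216)/758 = 1.6043e-03; σ = Eε = 45500 · 1.6043e-03 = 73 MPa.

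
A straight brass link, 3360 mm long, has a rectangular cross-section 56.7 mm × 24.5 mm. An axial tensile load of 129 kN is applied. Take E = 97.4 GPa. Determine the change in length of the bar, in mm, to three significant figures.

A = 1389 mm².
δ_mech = NL/(AE) = 129000·3360/(1389·97400) = 3.203 mm.

3.20 mm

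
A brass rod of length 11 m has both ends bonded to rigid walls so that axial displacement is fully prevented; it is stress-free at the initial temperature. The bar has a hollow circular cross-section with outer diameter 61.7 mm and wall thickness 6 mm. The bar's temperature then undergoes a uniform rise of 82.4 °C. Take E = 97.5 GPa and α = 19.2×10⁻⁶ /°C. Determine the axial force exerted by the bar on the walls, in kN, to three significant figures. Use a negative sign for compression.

-162 kN

Free thermal expansion αLΔT = 19.2e-6 · 11000 · 82.4 = 17.4 mm.
The walls impose strain ε = −(17.4)/11000 = -1.5821e-03; σ = Eε = 97500 · -1.5821e-03 = -154.3 MPa.
Wall reaction R = σ·A = -154.3·1050 = -162000 N = -162 kN.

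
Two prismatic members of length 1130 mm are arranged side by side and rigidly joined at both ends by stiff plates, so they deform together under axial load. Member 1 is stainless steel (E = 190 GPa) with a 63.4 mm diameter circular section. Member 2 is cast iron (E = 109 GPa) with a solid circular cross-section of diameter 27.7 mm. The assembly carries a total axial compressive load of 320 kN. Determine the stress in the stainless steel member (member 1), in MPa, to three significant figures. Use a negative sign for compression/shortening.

-91.4 MPa

A_1 = 3157 mm².
A_2 = 602.6 mm².
Equal strain + equilibrium ⇒ each member carries load in proportion to AE: A₁E₁ = 599800000 N, A₂E₂ = 65690000 N, ΣAE = 665500000 N.
σ₁ = P·E₁/ΣAE = -320000·190000/665500000 = -91.36 MPa.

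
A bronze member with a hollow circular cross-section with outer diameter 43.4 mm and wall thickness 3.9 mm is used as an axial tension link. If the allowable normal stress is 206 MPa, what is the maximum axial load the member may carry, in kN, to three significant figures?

A = 484 mm².
P_max = σ_allow · A = 206 · 484 = 99700 N = 99.7 kN.

99.7 kN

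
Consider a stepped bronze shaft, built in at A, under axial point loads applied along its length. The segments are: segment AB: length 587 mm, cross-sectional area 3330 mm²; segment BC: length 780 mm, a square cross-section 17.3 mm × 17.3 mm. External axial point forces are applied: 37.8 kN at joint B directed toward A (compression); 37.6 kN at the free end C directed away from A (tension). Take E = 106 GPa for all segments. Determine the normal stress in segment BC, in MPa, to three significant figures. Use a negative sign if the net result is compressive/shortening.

Internal axial forces (sectioning from the free end, tension +): N_BC = 37.6 kN, N_AB = -0.2 kN.
A_BC = 299.3 mm².
σ_BC = N_BC/A_BC = 37600/299.3 = 125.6 MPa.

126 MPa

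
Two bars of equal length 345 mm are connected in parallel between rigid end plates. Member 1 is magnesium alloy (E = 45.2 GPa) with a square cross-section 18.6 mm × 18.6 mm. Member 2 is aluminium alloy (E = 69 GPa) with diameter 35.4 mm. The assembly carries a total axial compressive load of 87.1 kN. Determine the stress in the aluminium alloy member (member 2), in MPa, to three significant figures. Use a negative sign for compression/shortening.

A_1 = 346 mm².
A_2 = 984.2 mm².
Equal strain + equilibrium ⇒ each member carries load in proportion to AE: A₁E₁ = 15640000 N, A₂E₂ = 67910000 N, ΣAE = 83550000 N.
σ₂ = P·E₂/ΣAE = -87100·69000/83550000 = -71.93 MPa.

-71.9 MPa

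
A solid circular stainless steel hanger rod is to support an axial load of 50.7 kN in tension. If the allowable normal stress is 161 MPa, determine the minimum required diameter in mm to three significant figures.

20.0 mm

Required area A ≥ P/σ_allow = 50700/161 = 314.9 mm².
For a solid circular section, d ≥ √(4A/π) = 20.02 mm.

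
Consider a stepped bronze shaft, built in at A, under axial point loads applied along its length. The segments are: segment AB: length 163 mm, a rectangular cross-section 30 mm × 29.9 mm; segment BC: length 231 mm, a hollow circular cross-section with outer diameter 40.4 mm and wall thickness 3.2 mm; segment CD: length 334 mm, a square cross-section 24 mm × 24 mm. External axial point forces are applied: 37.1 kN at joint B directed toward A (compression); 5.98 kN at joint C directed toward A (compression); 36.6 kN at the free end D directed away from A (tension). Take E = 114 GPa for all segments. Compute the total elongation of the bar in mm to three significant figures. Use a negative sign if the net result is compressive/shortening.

Internal axial forces (sectioning from the free end, tension +): N_CD = 36.6 kN, N_BC = 30.62 kN, N_AB = -6.48 kN.
A_AB = 897 mm².
A_BC = 374 mm².
A_CD = 576 mm².
δ_AB = -6480·163/(897·114000) = -0.01033 mm
δ_BC = 30620·231/(374·114000) = 0.1659 mm
δ_CD = 36600·334/(576·114000) = 0.1862 mm
δ = Σδ_i = 0.3417 mm.

0.342 mm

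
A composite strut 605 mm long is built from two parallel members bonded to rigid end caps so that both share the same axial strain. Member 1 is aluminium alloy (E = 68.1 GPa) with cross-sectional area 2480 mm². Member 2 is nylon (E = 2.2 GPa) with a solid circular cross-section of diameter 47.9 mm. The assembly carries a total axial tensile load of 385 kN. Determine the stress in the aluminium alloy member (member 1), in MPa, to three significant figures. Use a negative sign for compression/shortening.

152 MPa

A_2 = 1802 mm².
Equal strain + equilibrium ⇒ each member carries load in proportion to AE: A₁E₁ = 168900000 N, A₂E₂ = 3964000 N, ΣAE = 172900000 N.
σ₁ = P·E₁/ΣAE = 385000·68100/172900000 = 151.7 MPa.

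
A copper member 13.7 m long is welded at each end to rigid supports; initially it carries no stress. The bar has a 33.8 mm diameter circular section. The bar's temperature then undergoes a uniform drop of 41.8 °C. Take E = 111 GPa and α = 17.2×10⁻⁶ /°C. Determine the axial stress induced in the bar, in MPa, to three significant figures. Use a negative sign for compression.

Free thermal expansion αLΔT = 17.2e-6 · 13700 · -41.8 = -9.85 mm.
The walls impose strain ε = −(-9.85)/13700 = 7.1896e-04; σ = Eε = 111000 · 7.1896e-04 = 79.8 MPa.

79.8 MPa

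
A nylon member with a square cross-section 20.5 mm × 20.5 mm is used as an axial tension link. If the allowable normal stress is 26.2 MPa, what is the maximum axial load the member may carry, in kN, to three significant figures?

11.0 kN

A = 420.2 mm².
P_max = σ_allow · A = 26.2 · 420.2 = 11010 N = 11.01 kN.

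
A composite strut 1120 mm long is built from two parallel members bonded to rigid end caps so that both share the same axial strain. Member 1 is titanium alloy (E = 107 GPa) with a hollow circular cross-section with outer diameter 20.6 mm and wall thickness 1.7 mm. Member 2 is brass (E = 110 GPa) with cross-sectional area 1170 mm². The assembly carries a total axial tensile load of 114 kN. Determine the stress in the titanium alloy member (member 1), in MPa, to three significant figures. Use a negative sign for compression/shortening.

87.4 MPa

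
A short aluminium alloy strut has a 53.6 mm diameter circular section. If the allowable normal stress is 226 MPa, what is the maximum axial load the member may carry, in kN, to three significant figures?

510 kN

A = 2256 mm².
P_max = σ_allow · A = 226 · 2256 = 510000 N = 510 kN.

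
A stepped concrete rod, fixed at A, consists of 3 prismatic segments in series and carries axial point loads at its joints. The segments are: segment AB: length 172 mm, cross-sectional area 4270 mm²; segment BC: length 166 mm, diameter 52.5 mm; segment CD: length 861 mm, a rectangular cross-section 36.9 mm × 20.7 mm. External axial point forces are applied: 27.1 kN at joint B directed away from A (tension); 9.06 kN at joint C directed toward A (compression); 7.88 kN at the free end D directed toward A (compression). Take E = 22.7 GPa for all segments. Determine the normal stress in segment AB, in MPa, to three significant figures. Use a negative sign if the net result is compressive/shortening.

2.38 MPa

Internal axial forces (sectioning from the free end, tension +): N_CD = -7.88 kN, N_BC = -16.94 kN, N_AB = 10.16 kN.
σ_AB = N_AB/A_AB = 10160/4270 = 2.379 MPa.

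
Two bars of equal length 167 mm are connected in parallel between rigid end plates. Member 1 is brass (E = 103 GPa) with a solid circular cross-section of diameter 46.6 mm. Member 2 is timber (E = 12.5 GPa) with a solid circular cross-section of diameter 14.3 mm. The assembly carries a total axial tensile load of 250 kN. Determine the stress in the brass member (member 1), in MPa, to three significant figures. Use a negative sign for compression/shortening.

145 MPa

A_1 = 1706 mm².
A_2 = 160.6 mm².
Equal strain + equilibrium ⇒ each member carries load in proportion to AE: A₁E₁ = 175700000 N, A₂E₂ = 2008000 N, ΣAE = 177700000 N.
σ₁ = P·E₁/ΣAE = 250000·103000/177700000 = 144.9 MPa.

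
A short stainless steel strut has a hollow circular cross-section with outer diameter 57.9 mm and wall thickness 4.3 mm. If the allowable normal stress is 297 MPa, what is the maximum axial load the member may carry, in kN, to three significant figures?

A = 724.1 mm².
P_max = σ_allow · A = 297 · 724.1 = 215100 N = 215.1 kN.

215 kN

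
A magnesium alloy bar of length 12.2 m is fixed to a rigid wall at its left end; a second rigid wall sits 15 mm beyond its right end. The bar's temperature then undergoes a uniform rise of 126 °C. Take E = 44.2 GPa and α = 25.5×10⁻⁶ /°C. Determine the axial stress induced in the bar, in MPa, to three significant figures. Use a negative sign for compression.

-87.7 MPa

Free thermal expansion αLΔT = 25.5e-6 · 12200 · 126 = 39.2 mm.
The walls engage after the gap closes; constrained expansion = 39.2 − 15 = 24.2 mm.
The walls impose strain ε = −(24.2)/12200 = -1.9835e-03; σ = Eε = 44200 · -1.9835e-03 = -87.67 MPa.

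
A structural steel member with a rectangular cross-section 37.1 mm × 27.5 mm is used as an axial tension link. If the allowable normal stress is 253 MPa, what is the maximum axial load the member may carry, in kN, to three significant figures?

A = 1020 mm².
P_max = σ_allow · A = 253 · 1020 = 258100 N = 258.1 kN.

258 kN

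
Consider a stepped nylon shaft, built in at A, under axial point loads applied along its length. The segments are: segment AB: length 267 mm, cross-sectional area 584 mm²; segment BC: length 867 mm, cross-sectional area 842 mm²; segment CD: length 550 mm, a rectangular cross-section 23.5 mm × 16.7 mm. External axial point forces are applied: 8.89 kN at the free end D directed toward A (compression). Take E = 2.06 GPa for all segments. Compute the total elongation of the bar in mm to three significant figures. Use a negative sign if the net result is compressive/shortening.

-12.5 mm

Internal axial forces (sectioning from the free end, tension +): N_CD = -8.89 kN, N_BC = -8.89 kN, N_AB = -8.89 kN.
A_CD = 392.4 mm².
δ_AB = -8890·267/(584·2060) = -1.973 mm
δ_BC = -8890·867/(842·2060) = -4.444 mm
δ_CD = -8890·550/(392.4·2060) = -6.048 mm
δ = Σδ_i = -12.46 mm.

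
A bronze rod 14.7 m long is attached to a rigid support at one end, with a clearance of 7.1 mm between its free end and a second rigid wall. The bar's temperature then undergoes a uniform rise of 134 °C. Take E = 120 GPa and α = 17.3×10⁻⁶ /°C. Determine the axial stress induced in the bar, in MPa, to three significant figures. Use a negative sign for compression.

-220 MPa

Free thermal expansion αLΔT = 17.3e-6 · 14700 · 134 = 34.08 mm.
The walls engage after the gap closes; constrained expansion = 34.08 − 7.1 = 26.98 mm.
The walls impose strain ε = −(26.98)/14700 = -1.8352e-03; σ = Eε = 120000 · -1.8352e-03 = -220.2 MPa.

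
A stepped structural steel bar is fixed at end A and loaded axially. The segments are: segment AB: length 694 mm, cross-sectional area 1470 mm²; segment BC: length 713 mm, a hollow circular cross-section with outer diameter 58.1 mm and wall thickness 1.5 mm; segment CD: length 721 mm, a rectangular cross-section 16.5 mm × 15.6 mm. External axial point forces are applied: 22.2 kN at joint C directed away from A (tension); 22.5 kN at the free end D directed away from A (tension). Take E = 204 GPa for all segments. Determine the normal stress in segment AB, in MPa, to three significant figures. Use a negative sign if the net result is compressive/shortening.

30.4 MPa

Internal axial forces (sectioning from the free end, tension +): N_CD = 22.5 kN, N_BC = 44.7 kN, N_AB = 44.7 kN.
σ_AB = N_AB/A_AB = 44700/1470 = 30.41 MPa.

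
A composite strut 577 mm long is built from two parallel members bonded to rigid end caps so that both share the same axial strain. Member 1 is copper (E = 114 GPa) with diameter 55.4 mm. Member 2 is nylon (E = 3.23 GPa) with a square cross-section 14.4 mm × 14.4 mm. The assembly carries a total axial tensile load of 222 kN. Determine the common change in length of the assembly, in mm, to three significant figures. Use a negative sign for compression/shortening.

0.465 mm

A_1 = 2411 mm².
A_2 = 207.4 mm².
Equal strain + equilibrium ⇒ each member carries load in proportion to AE: A₁E₁ = 274800000 N, A₂E₂ = 669800 N, ΣAE = 275500000 N.
δ = PL/ΣAE = 222000·577/275500000 = 0.465 mm.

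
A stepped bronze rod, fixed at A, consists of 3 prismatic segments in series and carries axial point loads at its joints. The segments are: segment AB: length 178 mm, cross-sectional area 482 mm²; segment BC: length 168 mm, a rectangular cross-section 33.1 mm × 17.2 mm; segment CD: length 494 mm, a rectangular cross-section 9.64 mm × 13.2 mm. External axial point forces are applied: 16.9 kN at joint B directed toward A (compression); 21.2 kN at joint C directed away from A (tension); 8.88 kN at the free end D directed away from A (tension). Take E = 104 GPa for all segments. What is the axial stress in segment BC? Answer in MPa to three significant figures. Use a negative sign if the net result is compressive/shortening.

Internal axial forces (sectioning from the free end, tension +): N_CD = 8.88 kN, N_BC = 30.08 kN, N_AB = 13.18 kN.
A_BC = 569.3 mm².
σ_BC = N_BC/A_BC = 30080/569.3 = 52.83 MPa.

52.8 MPa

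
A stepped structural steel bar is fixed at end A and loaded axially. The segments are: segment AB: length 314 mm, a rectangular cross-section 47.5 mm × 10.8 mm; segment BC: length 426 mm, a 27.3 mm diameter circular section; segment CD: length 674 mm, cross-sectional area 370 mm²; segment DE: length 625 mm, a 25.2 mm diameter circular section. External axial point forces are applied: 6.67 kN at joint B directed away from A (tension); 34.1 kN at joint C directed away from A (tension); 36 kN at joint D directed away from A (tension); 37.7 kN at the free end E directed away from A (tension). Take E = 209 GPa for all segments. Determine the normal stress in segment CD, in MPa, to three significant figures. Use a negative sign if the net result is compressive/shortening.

Internal axial forces (sectioning from the free end, tension +): N_DE = 37.7 kN, N_CD = 73.7 kN, N_BC = 107.8 kN, N_AB = 114.5 kN.
σ_CD = N_CD/A_CD = 73700/370 = 199.2 MPa.

199 MPa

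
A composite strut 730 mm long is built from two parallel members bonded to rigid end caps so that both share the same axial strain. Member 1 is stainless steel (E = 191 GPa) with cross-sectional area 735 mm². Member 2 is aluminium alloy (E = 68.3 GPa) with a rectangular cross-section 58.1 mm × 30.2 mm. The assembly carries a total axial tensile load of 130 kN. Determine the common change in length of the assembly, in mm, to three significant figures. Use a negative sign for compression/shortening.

A_2 = 1755 mm².
Equal strain + equilibrium ⇒ each member carries load in proportion to AE: A₁E₁ = 140400000 N, A₂E₂ = 119800000 N, ΣAE = 260200000 N.
δ = PL/ΣAE = 130000·730/260200000 = 0.3647 mm.

0.365 mm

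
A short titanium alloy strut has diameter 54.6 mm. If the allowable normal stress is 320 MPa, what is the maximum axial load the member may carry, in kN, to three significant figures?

A = 2341 mm².
P_max = σ_allow · A = 320 · 2341 = 749200 N = 749.2 kN.

749 kN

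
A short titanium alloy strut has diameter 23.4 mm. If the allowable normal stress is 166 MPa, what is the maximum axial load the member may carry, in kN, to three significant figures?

71.4 kN

A = 430.1 mm².
P_max = σ_allow · A = 166 · 430.1 = 71390 N = 71.39 kN.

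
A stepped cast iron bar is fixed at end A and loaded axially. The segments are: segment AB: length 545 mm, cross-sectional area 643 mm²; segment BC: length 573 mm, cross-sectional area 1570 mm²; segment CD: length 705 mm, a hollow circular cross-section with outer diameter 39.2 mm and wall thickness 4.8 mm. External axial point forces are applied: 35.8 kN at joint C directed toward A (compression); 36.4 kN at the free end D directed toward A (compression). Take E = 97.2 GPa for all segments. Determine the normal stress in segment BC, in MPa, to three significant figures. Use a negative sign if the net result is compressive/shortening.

Internal axial forces (sectioning from the free end, tension +): N_CD = -36.4 kN, N_BC = -72.2 kN, N_AB = -72.2 kN.
σ_BC = N_BC/A_BC = -72200/1570 = -45.99 MPa.

-46.0 MPa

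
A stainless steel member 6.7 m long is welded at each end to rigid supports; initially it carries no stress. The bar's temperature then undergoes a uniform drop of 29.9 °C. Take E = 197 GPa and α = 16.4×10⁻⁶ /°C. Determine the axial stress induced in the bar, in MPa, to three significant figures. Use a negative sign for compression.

96.6 MPa

Free thermal expansion αLΔT = 16.4e-6 · 6700 · -29.9 = -3.285 mm.
The walls impose strain ε = −(-3.285)/6700 = 4.9036e-04; σ = Eε = 197000 · 4.9036e-04 = 96.6 MPa.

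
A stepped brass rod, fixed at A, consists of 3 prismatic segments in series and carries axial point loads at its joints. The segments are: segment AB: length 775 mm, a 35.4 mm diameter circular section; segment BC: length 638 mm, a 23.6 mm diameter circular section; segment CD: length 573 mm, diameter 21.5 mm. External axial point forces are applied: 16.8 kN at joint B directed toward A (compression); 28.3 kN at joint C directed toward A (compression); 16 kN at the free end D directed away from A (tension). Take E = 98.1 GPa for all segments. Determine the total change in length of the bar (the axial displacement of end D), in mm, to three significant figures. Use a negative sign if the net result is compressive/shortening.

-0.159 mm

Internal axial forces (sectioning from the free end, tension +): N_CD = 16 kN, N_BC = -12.3 kN, N_AB = -29.1 kN.
A_AB = 984.2 mm².
A_BC = 437.4 mm².
A_CD = 363.1 mm².
δ_AB = -29100·775/(984.2·98100) = -0.2336 mm
δ_BC = -12300·638/(437.4·98100) = -0.1829 mm
δ_CD = 16000·573/(363.1·98100) = 0.2574 mm
δ = Σδ_i = -0.159 mm.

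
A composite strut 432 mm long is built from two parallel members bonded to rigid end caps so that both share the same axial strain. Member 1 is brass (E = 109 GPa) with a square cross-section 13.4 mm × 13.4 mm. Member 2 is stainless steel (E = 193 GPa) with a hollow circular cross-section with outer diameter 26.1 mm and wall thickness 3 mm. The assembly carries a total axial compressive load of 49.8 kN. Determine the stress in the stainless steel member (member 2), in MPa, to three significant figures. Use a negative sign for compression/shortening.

-156 MPa

A_1 = 179.6 mm².
A_2 = 217.7 mm².
Equal strain + equilibrium ⇒ each member carries load in proportion to AE: A₁E₁ = 19570000 N, A₂E₂ = 42020000 N, ΣAE = 61590000 N.
σ₂ = P·E₂/ΣAE = -49800·193000/61590000 = -156.1 MPa.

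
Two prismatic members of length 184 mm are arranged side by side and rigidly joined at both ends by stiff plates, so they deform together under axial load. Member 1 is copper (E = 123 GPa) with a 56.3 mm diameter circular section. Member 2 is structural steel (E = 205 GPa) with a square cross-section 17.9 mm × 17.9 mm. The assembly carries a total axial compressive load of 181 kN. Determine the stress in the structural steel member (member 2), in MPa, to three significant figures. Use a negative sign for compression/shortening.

-99.8 MPa

A_1 = 2489 mm².
A_2 = 320.4 mm².
Equal strain + equilibrium ⇒ each member carries load in proportion to AE: A₁E₁ = 306200000 N, A₂E₂ = 65680000 N, ΣAE = 371900000 N.
σ₂ = P·E₂/ΣAE = -181000·205000/371900000 = -99.77 MPa.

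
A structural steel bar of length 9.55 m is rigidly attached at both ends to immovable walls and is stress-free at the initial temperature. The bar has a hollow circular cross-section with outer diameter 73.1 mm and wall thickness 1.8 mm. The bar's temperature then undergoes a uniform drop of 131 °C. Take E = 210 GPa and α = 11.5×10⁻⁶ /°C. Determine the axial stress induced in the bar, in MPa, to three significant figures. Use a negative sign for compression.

316 MPa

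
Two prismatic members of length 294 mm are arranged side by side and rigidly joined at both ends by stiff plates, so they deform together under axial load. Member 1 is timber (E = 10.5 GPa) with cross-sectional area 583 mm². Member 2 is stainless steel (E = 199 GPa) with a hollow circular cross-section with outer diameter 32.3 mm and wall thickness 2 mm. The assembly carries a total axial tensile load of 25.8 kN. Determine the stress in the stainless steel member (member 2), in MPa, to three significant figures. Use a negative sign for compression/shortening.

117 MPa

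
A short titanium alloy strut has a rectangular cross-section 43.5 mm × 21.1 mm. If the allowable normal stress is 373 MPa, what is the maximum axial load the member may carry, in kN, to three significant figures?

342 kN

A = 917.9 mm².
P_max = σ_allow · A = 373 · 917.9 = 342400 N = 342.4 kN.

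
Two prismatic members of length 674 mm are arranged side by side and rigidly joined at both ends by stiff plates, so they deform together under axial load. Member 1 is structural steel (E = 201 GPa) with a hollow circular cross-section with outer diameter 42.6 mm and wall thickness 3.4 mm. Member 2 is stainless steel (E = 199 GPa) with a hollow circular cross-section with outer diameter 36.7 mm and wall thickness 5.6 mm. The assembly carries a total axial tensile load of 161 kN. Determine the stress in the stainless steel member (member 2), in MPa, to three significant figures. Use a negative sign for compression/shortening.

A_1 = 418.7 mm².
A_2 = 547.1 mm².
Equal strain + equilibrium ⇒ each member carries load in proportion to AE: A₁E₁ = 84160000 N, A₂E₂ = 108900000 N, ΣAE = 193000000 N.
σ₂ = P·E₂/ΣAE = 161000·199000/193000000 = 166 MPa.

166 MPa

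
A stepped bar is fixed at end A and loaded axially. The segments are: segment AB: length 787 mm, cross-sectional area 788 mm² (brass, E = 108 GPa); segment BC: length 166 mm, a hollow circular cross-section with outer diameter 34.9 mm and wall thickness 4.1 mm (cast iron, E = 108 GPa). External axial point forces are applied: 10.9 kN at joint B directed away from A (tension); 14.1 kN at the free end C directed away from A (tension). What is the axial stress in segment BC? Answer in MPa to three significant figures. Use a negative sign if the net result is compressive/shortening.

35.5 MPa

Internal axial forces (sectioning from the free end, tension +): N_BC = 14.1 kN, N_AB = 25 kN.
A_BC = 396.7 mm².
σ_BC = N_BC/A_BC = 14100/396.7 = 35.54 MPa.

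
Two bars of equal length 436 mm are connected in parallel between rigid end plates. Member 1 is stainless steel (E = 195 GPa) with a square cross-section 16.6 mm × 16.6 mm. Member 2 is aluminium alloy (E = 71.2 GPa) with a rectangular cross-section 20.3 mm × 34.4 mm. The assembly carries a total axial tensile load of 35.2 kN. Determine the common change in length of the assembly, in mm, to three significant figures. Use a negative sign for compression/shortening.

A_1 = 275.6 mm².
A_2 = 698.3 mm².
Equal strain + equilibrium ⇒ each member carries load in proportion to AE: A₁E₁ = 53730000 N, A₂E₂ = 49720000 N, ΣAE = 103500000 N.
δ = PL/ΣAE = 35200·436/103500000 = 0.1483 mm.

0.148 mm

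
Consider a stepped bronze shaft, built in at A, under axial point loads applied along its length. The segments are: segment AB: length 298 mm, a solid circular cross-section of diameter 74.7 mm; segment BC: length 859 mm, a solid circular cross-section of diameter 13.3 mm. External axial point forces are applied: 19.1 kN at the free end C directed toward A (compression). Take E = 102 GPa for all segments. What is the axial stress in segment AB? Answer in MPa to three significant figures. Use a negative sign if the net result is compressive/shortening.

Internal axial forces (sectioning from the free end, tension +): N_BC = -19.1 kN, N_AB = -19.1 kN.
A_AB = 4383 mm².
σ_AB = N_AB/A_AB = -19100/4383 = -4.358 MPa.

-4.36 MPa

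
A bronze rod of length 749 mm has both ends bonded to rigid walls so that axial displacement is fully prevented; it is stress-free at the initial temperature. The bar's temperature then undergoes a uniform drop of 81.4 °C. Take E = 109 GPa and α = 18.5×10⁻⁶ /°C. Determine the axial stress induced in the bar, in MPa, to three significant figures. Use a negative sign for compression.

Free thermal expansion αLΔT = 18.5e-6 · 749 · -81.4 = -1.128 mm.
The walls impose strain ε = −(-1.128)/749 = 1.5059e-03; σ = Eε = 109000 · 1.5059e-03 = 164.1 MPa.

164 MPa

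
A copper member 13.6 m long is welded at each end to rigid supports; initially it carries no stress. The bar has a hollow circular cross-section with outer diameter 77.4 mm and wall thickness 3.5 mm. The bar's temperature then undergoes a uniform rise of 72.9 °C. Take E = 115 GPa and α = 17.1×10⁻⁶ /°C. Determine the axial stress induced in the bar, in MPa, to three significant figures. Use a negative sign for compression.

Free thermal expansion αLΔT = 17.1e-6 · 13600 · 72.9 = 16.95 mm.
The walls impose strain ε = −(16.95)/13600 = -1.2466e-03; σ = Eε = 115000 · -1.2466e-03 = -143.4 MPa.

-143 MPa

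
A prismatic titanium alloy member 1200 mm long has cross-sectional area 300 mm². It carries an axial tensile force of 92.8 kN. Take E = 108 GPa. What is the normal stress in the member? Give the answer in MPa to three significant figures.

σ = N/A = 92800/300 = 309.3 MPa.

309 MPa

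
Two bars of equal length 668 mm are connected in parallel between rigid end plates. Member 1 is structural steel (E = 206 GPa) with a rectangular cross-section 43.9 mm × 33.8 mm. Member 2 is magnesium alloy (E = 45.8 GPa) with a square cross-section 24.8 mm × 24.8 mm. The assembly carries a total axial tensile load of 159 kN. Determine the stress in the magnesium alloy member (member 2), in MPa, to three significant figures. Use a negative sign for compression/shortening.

21.8 MPa

A_1 = 1484 mm².
A_2 = 615 mm².
Equal strain + equilibrium ⇒ each member carries load in proportion to AE: A₁E₁ = 305700000 N, A₂E₂ = 28170000 N, ΣAE = 333800000 N.
σ₂ = P·E₂/ΣAE = 159000·45800/333800000 = 21.81 MPa.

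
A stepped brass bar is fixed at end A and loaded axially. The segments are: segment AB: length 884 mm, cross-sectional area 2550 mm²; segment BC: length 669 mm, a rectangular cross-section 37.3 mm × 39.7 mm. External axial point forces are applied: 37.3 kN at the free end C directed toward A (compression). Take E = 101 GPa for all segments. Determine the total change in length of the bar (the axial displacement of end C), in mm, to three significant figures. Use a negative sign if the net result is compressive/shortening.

Internal axial forces (sectioning from the free end, tension +): N_BC = -37.3 kN, N_AB = -37.3 kN.
A_BC = 1481 mm².
δ_AB = -37300·884/(2550·101000) = -0.128 mm
δ_BC = -37300·669/(1481·101000) = -0.1668 mm
δ = Σδ_i = -0.2949 mm.

-0.295 mm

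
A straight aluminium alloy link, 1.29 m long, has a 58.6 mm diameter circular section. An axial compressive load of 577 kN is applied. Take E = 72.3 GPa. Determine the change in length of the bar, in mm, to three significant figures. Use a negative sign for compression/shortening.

-3.82 mm

A = 2697 mm².
δ_mech = NL/(AE) = -577000·1290/(2697·72300) = -3.817 mm.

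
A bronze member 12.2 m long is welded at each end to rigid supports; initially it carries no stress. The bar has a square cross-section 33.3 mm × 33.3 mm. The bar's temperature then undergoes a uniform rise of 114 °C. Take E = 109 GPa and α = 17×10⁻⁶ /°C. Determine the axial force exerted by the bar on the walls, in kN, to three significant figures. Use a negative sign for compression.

-234 kN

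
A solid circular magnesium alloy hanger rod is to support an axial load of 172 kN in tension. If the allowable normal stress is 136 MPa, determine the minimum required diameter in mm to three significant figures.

40.1 mm

Required area A ≥ P/σ_allow = 172000/136 = 1265 mm².
For a solid circular section, d ≥ √(4A/π) = 40.13 mm.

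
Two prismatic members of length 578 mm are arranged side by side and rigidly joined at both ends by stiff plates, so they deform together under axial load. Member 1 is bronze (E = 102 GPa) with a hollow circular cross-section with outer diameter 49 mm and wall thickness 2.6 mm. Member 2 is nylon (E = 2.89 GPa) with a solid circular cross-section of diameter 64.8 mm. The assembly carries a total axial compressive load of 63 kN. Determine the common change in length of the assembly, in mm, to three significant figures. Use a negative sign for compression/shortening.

A_1 = 379 mm².
A_2 = 3298 mm².
Equal strain + equilibrium ⇒ each member carries load in proportion to AE: A₁E₁ = 38660000 N, A₂E₂ = 9531000 N, ΣAE = 48190000 N.
δ = PL/ΣAE = -63000·578/48190000 = -0.7556 mm.

-0.756 mm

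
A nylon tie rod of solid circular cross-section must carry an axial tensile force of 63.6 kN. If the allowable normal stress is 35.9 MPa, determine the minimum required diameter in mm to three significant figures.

47.5 mm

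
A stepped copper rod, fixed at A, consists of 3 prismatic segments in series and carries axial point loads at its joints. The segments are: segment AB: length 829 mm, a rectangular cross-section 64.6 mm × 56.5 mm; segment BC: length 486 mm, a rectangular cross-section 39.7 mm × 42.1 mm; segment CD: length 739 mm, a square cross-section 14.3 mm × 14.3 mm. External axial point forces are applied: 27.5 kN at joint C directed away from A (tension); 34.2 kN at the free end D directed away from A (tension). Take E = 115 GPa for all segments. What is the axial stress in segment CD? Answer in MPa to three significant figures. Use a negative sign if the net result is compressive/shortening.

Internal axial forces (sectioning from the free end, tension +): N_CD = 34.2 kN, N_BC = 61.7 kN, N_AB = 61.7 kN.
A_CD = 204.5 mm².
σ_CD = N_CD/A_CD = 34200/204.5 = 167.2 MPa.

167 MPa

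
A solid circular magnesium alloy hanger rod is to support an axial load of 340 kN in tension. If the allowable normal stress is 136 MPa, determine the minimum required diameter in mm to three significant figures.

56.4 mm

Required area A ≥ P/σ_allow = 340000/136 = 2500 mm².
For a solid circular section, d ≥ √(4A/π) = 56.42 mm.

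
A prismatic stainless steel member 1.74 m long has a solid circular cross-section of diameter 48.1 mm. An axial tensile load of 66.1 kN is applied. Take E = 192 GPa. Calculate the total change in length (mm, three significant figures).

0.330 mm

A = 1817 mm².
δ_mech = NL/(AE) = 66100·1740/(1817·192000) = 0.3297 mm.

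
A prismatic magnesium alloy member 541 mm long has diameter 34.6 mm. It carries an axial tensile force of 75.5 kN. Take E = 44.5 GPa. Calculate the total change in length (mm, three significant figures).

0.976 mm

A = 940.2 mm².
δ_mech = NL/(AE) = 75500·541/(940.2·44500) = 0.9762 mm.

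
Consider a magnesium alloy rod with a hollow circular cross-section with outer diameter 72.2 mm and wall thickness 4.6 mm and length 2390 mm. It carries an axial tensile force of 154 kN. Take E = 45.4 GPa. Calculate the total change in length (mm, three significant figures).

A = 976.9 mm².
δ_mech = NL/(AE) = 154000·2390/(976.9·45400) = 8.299 mm.

8.30 mm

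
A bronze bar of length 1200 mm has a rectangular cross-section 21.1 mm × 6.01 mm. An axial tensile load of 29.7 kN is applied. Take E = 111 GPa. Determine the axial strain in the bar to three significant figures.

A = 126.8 mm².
σ = N/A = 234.2 MPa; ε = σ/E = 234.2/111000 = 2.110e-03.

0.00211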